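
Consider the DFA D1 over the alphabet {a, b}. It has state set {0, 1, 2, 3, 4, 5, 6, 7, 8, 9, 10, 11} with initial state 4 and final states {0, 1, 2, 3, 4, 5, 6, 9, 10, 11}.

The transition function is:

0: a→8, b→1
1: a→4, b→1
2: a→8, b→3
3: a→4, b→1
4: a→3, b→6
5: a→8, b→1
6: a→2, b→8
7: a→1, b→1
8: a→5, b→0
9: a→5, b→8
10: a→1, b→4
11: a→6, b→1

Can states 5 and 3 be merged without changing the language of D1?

Reachable states from the start: {0,1,2,3,4,5,6,8}. Unreachable: {7,9,10,11} — drop them.
Start with accepting vs non-accepting: {0,1,2,3,4,5,6} | {8}.
Refine {0,1,2,3,4,5,6} on symbol a: members go to different blocks, giving {1,3,4,6} and {0,2,5}.
Split {1,3,4,6} by δ(·,a) → {1,3,4} and {6}.
Refine {1,3,4} on symbol b: members go to different blocks, giving {1,3} and {4}.
No further refinement is possible. Final partition (5 blocks): {1,3} | {8} | {0,2,5} | {6} | {4}.
5 and 3 end up in different blocks, so they are distinguishable. For instance, the string 'a' is accepted from only 3.

No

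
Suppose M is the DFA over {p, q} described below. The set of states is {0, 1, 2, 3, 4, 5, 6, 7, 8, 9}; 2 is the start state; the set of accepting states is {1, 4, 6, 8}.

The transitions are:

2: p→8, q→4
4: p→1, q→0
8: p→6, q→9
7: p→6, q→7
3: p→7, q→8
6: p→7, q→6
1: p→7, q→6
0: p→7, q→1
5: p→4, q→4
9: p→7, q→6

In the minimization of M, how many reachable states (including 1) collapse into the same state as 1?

2

Reachable states from the start: {0,1,2,4,6,7,8,9}. Unreachable: {3,5} — drop them.
P0 = {1,4,6,8} | {0,2,7,9}.
On input p, block {1,4,6,8} splits into {1,6} and {4,8}.
Refine {0,2,7,9} on symbol p: members go to different blocks, giving {0,9} and {2} and {7}.
Stable partition: {1,6} | {0,9} | {4,8} | {2} | {7} — 5 equivalence classes.
State 1 belongs to the block {1,6}, which has 2 states.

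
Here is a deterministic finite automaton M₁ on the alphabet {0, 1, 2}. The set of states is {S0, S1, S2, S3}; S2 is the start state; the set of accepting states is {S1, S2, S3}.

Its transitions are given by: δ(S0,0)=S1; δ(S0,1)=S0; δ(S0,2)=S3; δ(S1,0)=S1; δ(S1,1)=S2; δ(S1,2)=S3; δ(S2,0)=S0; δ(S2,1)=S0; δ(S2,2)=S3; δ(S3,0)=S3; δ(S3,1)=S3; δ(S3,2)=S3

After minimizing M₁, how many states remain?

4

P0 = {S1,S2,S3} | {S0}.
On input 0, block {S1,S2,S3} splits into {S1,S3} and {S2}.
On input 1, block {S1,S3} splits into {S1} and {S3}.
The partition is now stable with 4 blocks: {S1} | {S0} | {S2} | {S3}.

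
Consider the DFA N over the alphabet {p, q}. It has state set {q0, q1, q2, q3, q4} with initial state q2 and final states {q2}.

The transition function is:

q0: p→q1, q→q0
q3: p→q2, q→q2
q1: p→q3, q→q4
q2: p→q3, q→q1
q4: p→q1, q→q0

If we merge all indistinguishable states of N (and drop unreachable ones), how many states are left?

All states are reachable from the start state.
P0 = {q2} | {q0,q1,q3,q4}.
Refine {q0,q1,q3,q4} on symbol p: members go to different blocks, giving {q0,q1,q4} and {q3}.
On input p, block {q0,q1,q4} splits into {q0,q4} and {q1}.
The partition is now stable with 4 blocks: {q2} | {q0,q4} | {q3} | {q1}.

4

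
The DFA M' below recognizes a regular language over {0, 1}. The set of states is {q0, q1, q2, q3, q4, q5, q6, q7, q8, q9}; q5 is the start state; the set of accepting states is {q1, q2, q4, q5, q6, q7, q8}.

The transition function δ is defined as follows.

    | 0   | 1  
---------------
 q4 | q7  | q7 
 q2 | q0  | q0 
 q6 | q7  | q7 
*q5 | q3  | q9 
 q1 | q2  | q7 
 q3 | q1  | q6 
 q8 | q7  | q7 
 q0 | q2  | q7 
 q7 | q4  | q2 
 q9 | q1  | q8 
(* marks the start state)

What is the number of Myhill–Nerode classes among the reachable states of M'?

Every state is reachable, so we keep all 10.
Initial partition by acceptance: {q1,q2,q4,q5,q6,q7,q8} | {q0,q3,q9}.
Split {q1,q2,q4,q5,q6,q7,q8} by δ(·,0) → {q1,q4,q6,q7,q8} and {q2,q5}.
Split {q1,q4,q6,q7,q8} by δ(·,0) → {q4,q6,q7,q8} and {q1}.
On input 1, block {q4,q6,q7,q8} splits into {q4,q6,q8} and {q7}.
On input 0, block {q0,q3,q9} splits into {q3,q9} and {q0}.
Split {q2,q5} by δ(·,0) → {q2} and {q5}.
Stable partition: {q4,q6,q8} | {q3,q9} | {q2} | {q1} | {q7} | {q0} | {q5} — 7 equivalence classes.

7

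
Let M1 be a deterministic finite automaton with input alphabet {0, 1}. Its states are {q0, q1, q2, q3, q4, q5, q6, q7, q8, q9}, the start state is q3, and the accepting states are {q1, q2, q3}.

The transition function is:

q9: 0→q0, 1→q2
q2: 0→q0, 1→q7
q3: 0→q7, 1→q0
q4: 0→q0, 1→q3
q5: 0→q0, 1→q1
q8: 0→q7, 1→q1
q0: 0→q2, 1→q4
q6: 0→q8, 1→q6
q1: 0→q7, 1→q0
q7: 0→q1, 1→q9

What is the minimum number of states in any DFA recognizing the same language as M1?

3

First remove the unreachable states {q5,q6,q8}; 7 states remain.
Start with accepting vs non-accepting: {q1,q2,q3} | {q0,q4,q7,q9}.
On input 0, block {q0,q4,q7,q9} splits into {q0,q7} and {q4,q9}.
Stable partition: {q1,q2,q3} | {q0,q7} | {q4,q9} — 3 equivalence classes.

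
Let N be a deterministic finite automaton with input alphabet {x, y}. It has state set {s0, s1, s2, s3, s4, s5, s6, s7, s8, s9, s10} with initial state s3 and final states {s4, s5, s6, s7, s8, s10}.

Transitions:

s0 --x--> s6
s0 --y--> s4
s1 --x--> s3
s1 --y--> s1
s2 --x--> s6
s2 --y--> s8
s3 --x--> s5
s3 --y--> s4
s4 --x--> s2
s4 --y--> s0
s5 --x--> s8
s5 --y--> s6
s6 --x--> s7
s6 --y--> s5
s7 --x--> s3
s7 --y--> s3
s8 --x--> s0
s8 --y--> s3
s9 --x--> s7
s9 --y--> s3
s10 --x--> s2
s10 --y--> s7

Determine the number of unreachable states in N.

BFS from s3 reaches {s0, s2, s3, s4, s5, s6, s7, s8}; the 3 state(s) s1, s9, s10 are never visited.

3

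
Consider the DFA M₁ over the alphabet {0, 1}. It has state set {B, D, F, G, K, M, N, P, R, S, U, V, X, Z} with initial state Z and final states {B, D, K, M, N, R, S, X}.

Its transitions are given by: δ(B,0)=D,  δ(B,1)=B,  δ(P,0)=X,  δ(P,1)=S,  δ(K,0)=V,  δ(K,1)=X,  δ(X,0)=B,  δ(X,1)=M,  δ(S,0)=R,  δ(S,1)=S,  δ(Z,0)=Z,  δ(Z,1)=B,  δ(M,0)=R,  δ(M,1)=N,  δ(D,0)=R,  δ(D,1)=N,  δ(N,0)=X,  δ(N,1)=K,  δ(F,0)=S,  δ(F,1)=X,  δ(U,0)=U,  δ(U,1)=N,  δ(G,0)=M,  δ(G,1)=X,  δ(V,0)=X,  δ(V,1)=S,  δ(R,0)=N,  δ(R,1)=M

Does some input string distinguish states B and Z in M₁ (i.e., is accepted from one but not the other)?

Yes

First remove the unreachable states {F,G,P,U}; 10 states remain.
Start with accepting vs non-accepting: {B,D,K,M,N,R,S,X} | {V,Z}.
On input 0, block {B,D,K,M,N,R,S,X} splits into {B,D,M,N,R,S,X} and {K}.
On input 1, block {B,D,M,N,R,S,X} splits into {B,D,M,R,S,X} and {N}.
Refine {B,D,M,R,S,X} on symbol 0: members go to different blocks, giving {B,D,M,S,X} and {R}.
Refine {B,D,M,S,X} on symbol 0: members go to different blocks, giving {D,M,S} and {B,X}.
Split {D,M,S} by δ(·,1) → {D,M} and {S}.
Split {V,Z} by δ(·,0) → {Z} and {V}.
On input 0, block {B,X} splits into {X} and {B}.
Stable partition: {D,M} | {Z} | {K} | {N} | {R} | {X} | {S} | {V} | {B} — 9 equivalence classes.
B and Z end up in different blocks, so they are distinguishable. For instance, the string 'ε' is accepted from only B.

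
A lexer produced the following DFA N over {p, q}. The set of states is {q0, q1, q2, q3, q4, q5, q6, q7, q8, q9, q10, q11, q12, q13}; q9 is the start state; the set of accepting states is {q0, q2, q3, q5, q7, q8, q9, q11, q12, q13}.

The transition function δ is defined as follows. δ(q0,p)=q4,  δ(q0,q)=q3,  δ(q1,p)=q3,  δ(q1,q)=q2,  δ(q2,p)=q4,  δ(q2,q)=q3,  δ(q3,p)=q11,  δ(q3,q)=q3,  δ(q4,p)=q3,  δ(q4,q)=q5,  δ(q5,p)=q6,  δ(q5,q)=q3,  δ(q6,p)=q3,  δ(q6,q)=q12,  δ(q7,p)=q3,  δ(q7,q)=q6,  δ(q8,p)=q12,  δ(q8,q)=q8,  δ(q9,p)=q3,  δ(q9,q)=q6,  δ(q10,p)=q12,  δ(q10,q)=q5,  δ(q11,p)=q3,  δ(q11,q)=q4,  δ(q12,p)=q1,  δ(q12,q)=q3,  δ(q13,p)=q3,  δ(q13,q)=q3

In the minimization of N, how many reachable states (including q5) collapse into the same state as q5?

Reachable states from the start: {q1,q2,q3,q4,q5,q6,q9,q11,q12}. Unreachable: {q0,q7,q8,q10,q13} — drop them.
P0 = {q2,q3,q5,q9,q11,q12} | {q1,q4,q6}.
Split {q2,q3,q5,q9,q11,q12} by δ(·,p) → {q2,q5,q12} and {q3,q9,q11}.
Split {q3,q9,q11} by δ(·,q) → {q9,q11} and {q3}.
No further refinement is possible. Final partition (4 blocks): {q2,q5,q12} | {q1,q4,q6} | {q9,q11} | {q3}.
State q5 belongs to the block {q2,q5,q12}, which has 3 states.

3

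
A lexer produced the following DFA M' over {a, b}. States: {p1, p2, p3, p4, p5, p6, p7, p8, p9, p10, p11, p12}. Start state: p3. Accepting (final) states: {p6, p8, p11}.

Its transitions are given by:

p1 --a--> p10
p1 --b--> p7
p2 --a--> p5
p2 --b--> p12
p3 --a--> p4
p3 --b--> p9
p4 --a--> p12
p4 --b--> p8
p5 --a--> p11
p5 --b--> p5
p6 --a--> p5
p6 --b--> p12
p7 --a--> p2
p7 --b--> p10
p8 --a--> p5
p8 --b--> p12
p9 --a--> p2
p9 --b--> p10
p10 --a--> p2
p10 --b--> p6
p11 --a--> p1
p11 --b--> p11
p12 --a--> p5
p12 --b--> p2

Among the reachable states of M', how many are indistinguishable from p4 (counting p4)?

2

Every state is reachable, so we keep all 12.
Initial partition by acceptance: {p6,p8,p11} | {p1,p2,p3,p4,p5,p7,p9,p10,p12}.
On input b, block {p6,p8,p11} splits into {p6,p8} and {p11}.
On input a, block {p1,p2,p3,p4,p5,p7,p9,p10,p12} splits into {p1,p2,p3,p4,p7,p9,p10,p12} and {p5}.
Refine {p1,p2,p3,p4,p7,p9,p10,p12} on symbol a: members go to different blocks, giving {p1,p3,p4,p7,p9,p10} and {p2,p12}.
On input a, block {p1,p3,p4,p7,p9,p10} splits into {p4,p7,p9,p10} and {p1,p3}.
Refine {p4,p7,p9,p10} on symbol b: members go to different blocks, giving {p4,p10} and {p7,p9}.
The partition is now stable with 7 blocks: {p6,p8} | {p4,p10} | {p11} | {p5} | {p2,p12} | {p1,p3} | {p7,p9}.
State p4 belongs to the block {p4,p10}, which has 2 states.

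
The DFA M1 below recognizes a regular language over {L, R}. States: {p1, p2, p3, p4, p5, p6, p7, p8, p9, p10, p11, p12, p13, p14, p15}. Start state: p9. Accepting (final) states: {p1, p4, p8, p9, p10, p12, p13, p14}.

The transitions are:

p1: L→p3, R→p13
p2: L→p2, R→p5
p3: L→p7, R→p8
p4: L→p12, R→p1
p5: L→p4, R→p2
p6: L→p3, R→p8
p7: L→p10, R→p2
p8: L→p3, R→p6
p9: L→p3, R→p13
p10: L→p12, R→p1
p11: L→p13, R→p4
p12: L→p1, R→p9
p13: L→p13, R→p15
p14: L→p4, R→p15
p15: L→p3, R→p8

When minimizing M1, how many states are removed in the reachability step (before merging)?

Starting at p9 and following transitions, the reachable set is {p1, p2, p3, p4, p5, p6, p7, p8, p9, p10, p12, p13, p15}. That leaves p11, p14 unreachable — 2 in total.

2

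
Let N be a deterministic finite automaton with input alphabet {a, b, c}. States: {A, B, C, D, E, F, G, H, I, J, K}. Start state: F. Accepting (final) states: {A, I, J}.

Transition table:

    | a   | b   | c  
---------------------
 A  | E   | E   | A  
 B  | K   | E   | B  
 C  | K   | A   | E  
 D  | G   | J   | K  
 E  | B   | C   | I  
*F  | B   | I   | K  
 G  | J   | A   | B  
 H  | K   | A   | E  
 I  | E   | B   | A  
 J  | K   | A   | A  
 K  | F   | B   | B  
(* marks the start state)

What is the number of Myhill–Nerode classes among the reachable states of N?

States {D,G,H,J} cannot be reached from the start state, so discard them.
Initial partition by acceptance: {A,I} | {B,C,E,F,K}.
On input b, block {B,C,E,F,K} splits into {B,E,K} and {C,F}.
Refine {B,E,K} on symbol a: members go to different blocks, giving {B,E} and {K}.
Refine {B,E} on symbol a: members go to different blocks, giving {B} and {E}.
Split {A,I} by δ(·,b) → {A} and {I}.
Split {C,F} by δ(·,a) → {C} and {F}.
Stable partition: {A} | {B} | {C} | {K} | {E} | {I} | {F} — 7 equivalence classes.

7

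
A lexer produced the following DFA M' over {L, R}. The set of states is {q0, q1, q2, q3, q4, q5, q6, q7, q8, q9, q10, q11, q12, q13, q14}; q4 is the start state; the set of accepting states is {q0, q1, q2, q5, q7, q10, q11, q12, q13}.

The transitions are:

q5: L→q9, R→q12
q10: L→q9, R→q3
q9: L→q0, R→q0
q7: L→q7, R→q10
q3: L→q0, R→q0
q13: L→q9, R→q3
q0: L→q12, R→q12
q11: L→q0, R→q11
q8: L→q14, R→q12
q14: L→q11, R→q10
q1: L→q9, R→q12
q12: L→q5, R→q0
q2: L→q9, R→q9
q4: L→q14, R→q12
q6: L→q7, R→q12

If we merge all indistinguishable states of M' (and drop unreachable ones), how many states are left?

8

States {q1,q2,q6,q7,q8,q13} cannot be reached from the start state, so discard them.
Initial partition by acceptance: {q0,q5,q10,q11,q12} | {q3,q4,q9,q14}.
Split {q0,q5,q10,q11,q12} by δ(·,L) → {q0,q11,q12} and {q5,q10}.
Split {q0,q11,q12} by δ(·,L) → {q0,q11} and {q12}.
On input L, block {q0,q11} splits into {q0} and {q11}.
Refine {q3,q4,q9,q14} on symbol L: members go to different blocks, giving {q3,q9} and {q4} and {q14}.
On input R, block {q5,q10} splits into {q5} and {q10}.
Stable partition: {q0} | {q3,q9} | {q5} | {q12} | {q11} | {q4} | {q14} | {q10} — 8 equivalence classes.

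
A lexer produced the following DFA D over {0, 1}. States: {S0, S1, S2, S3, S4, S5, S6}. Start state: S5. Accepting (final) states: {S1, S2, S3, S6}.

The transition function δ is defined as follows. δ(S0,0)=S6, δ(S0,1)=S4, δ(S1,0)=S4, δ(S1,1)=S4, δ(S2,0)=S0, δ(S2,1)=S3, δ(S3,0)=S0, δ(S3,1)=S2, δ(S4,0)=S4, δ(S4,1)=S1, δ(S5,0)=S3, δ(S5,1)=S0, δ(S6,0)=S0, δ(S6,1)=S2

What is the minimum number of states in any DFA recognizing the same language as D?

P0 = {S1,S2,S3,S6} | {S0,S4,S5}.
On input 1, block {S1,S2,S3,S6} splits into {S2,S3,S6} and {S1}.
Split {S0,S4,S5} by δ(·,0) → {S0,S5} and {S4}.
Refine {S0,S5} on symbol 1: members go to different blocks, giving {S0} and {S5}.
No further refinement is possible. Final partition (5 blocks): {S2,S3,S6} | {S0} | {S1} | {S4} | {S5}.

5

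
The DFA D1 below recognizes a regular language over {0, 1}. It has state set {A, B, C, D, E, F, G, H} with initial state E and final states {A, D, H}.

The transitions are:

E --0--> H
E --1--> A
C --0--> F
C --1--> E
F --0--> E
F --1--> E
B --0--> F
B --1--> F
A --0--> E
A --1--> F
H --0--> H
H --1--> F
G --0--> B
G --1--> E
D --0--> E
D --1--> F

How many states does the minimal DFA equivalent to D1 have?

4

Reachable states from the start: {A,E,F,H}. Unreachable: {B,C,D,G} — drop them.
Initial partition by acceptance: {A,H} | {E,F}.
Split {A,H} by δ(·,0) → {A} and {H}.
On input 0, block {E,F} splits into {E} and {F}.
The partition is now stable with 4 blocks: {A} | {E} | {H} | {F}.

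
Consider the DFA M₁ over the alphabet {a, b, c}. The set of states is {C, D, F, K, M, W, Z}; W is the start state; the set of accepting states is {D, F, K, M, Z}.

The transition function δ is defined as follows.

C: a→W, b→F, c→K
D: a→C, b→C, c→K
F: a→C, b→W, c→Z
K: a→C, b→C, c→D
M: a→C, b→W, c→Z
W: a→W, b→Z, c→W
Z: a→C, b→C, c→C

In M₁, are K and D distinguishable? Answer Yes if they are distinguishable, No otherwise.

Reachable states from the start: {C,D,F,K,W,Z}. Unreachable: {M} — drop them.
P0 = {D,F,K,Z} | {C,W}.
Refine {D,F,K,Z} on symbol c: members go to different blocks, giving {D,F,K} and {Z}.
On input c, block {D,F,K} splits into {D,K} and {F}.
Refine {C,W} on symbol b: members go to different blocks, giving {C} and {W}.
Stable partition: {D,K} | {C} | {Z} | {F} | {W} — 5 equivalence classes.
K and D lie in the same block of the stable partition, so they are equivalent — no string distinguishes them.

No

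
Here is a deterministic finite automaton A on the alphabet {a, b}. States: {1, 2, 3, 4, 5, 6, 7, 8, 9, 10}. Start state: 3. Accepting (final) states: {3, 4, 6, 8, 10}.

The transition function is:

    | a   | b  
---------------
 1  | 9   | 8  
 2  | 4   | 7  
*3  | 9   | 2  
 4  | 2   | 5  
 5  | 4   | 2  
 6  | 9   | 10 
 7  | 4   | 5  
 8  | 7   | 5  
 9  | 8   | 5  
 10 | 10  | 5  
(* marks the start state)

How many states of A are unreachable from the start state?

3

Starting at 3 and following transitions, the reachable set is {2, 3, 4, 5, 7, 8, 9}. That leaves 1, 6, 10 unreachable — 3 in total.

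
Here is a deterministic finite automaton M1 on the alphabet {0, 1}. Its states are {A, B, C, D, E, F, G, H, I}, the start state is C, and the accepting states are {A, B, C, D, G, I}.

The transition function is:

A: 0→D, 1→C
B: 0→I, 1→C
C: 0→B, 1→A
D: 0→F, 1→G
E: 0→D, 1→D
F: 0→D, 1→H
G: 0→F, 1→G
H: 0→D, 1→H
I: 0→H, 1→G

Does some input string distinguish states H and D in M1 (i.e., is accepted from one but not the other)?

First remove the unreachable states {E}; 8 states remain.
P0 = {A,B,C,D,G,I} | {F,H}.
On input 0, block {A,B,C,D,G,I} splits into {A,B,C} and {D,G,I}.
Refine {A,B,C} on symbol 0: members go to different blocks, giving {A,B} and {C}.
Stable partition: {A,B} | {F,H} | {D,G,I} | {C} — 4 equivalence classes.
H and D end up in different blocks, so they are distinguishable. For instance, the string 'ε' is accepted from only D.

Yes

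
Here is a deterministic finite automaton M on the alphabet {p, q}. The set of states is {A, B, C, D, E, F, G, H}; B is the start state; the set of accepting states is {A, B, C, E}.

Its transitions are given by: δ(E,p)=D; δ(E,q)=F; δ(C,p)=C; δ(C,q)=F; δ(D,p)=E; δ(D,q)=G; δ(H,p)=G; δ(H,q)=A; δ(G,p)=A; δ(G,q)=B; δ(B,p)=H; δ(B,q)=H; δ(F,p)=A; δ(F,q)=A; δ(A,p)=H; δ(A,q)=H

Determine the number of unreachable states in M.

4

No path from B leads to C, D, E, F; the other 4 states are all reachable.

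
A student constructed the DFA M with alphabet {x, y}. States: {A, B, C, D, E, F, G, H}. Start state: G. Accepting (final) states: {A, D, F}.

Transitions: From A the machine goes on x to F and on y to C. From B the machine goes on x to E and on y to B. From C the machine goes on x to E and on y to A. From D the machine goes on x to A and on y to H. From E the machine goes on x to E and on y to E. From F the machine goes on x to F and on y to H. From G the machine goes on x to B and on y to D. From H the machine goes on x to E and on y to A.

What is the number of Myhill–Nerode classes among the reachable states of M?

3

Start with accepting vs non-accepting: {A,D,F} | {B,C,E,G,H}.
Split {B,C,E,G,H} by δ(·,y) → {C,G,H} and {B,E}.
The partition is now stable with 3 blocks: {A,D,F} | {C,G,H} | {B,E}.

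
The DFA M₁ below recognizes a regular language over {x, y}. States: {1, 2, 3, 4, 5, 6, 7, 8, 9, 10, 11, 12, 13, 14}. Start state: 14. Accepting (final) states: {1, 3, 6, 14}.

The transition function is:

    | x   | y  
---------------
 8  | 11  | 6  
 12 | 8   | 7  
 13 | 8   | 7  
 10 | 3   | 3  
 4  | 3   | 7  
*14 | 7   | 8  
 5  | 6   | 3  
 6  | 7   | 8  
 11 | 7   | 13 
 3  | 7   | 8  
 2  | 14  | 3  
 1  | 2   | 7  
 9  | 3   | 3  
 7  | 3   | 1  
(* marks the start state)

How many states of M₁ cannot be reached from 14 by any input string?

Starting at 14 and following transitions, the reachable set is {1, 2, 3, 6, 7, 8, 11, 13, 14}. That leaves 4, 5, 9, 10, 12 unreachable — 5 in total.

5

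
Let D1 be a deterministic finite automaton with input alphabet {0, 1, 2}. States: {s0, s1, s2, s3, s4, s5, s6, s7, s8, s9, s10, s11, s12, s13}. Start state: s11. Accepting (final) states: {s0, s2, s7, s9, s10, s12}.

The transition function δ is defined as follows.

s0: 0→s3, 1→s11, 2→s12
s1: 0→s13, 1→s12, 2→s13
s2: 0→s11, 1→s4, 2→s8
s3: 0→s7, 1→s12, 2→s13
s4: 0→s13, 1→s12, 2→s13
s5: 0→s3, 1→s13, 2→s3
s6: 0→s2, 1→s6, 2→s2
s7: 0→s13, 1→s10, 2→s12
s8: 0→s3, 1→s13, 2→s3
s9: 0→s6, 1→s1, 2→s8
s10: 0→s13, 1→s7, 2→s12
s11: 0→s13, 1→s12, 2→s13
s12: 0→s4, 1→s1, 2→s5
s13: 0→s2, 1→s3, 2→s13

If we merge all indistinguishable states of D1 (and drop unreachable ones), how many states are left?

6

Reachable states from the start: {s1,s2,s3,s4,s5,s7,s8,s10,s11,s12,s13}. Unreachable: {s0,s6,s9} — drop them.
Initial partition by acceptance: {s2,s7,s10,s12} | {s1,s3,s4,s5,s8,s11,s13}.
On input 1, block {s2,s7,s10,s12} splits into {s2,s12} and {s7,s10}.
On input 0, block {s1,s3,s4,s5,s8,s11,s13} splits into {s1,s4,s5,s8,s11} and {s3} and {s13}.
On input 0, block {s1,s4,s5,s8,s11} splits into {s1,s4,s11} and {s5,s8}.
Stable partition: {s2,s12} | {s1,s4,s11} | {s7,s10} | {s3} | {s13} | {s5,s8} — 6 equivalence classes.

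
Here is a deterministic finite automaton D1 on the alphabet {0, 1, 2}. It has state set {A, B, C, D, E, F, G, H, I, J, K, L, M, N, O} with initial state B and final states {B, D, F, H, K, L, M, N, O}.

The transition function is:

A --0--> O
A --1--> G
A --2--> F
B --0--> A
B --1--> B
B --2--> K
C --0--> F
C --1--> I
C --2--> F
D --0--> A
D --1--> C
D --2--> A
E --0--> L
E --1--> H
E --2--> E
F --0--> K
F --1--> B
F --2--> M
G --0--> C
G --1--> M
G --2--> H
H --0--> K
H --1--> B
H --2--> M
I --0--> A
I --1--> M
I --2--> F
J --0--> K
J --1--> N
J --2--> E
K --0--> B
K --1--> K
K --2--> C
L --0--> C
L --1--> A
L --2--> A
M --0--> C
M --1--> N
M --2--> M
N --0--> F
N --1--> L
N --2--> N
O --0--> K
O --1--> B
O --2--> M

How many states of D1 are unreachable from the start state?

Starting at B and following transitions, the reachable set is {A, B, C, F, G, H, I, K, L, M, N, O}. That leaves D, E, J unreachable — 3 in total.

3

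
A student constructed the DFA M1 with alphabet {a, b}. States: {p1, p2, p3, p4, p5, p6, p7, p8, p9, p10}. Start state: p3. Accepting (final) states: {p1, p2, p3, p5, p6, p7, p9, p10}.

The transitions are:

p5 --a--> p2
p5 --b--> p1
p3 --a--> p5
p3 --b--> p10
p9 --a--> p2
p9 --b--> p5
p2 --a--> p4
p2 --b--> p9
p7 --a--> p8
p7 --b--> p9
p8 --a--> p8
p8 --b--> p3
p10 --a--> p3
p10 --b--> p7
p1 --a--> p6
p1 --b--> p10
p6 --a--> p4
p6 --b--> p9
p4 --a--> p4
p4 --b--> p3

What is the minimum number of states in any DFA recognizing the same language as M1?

P0 = {p1,p2,p3,p5,p6,p7,p9,p10} | {p4,p8}.
Split {p1,p2,p3,p5,p6,p7,p9,p10} by δ(·,a) → {p1,p3,p5,p9,p10} and {p2,p6,p7}.
On input a, block {p1,p3,p5,p9,p10} splits into {p1,p5,p9} and {p3,p10}.
On input b, block {p1,p5,p9} splits into {p5,p9} and {p1}.
Refine {p5,p9} on symbol b: members go to different blocks, giving {p5} and {p9}.
Refine {p3,p10} on symbol a: members go to different blocks, giving {p3} and {p10}.
Stable partition: {p5} | {p4,p8} | {p2,p6,p7} | {p3} | {p1} | {p9} | {p10} — 7 equivalence classes.

7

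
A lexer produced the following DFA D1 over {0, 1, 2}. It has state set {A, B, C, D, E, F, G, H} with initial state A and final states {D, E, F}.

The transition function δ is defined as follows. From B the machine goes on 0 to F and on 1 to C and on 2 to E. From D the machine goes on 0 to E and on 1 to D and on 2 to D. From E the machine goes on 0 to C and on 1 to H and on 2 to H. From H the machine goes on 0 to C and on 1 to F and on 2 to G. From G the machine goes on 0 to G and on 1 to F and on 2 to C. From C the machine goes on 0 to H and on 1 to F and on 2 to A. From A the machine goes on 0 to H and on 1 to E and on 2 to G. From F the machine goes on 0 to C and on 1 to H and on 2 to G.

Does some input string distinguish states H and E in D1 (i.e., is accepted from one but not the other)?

Reachable states from the start: {A,C,E,F,G,H}. Unreachable: {B,D} — drop them.
Start with accepting vs non-accepting: {E,F} | {A,C,G,H}.
No further refinement is possible. Final partition (2 blocks): {E,F} | {A,C,G,H}.
H and E end up in different blocks, so they are distinguishable. For instance, the string 'ε' is accepted from only E.

Yes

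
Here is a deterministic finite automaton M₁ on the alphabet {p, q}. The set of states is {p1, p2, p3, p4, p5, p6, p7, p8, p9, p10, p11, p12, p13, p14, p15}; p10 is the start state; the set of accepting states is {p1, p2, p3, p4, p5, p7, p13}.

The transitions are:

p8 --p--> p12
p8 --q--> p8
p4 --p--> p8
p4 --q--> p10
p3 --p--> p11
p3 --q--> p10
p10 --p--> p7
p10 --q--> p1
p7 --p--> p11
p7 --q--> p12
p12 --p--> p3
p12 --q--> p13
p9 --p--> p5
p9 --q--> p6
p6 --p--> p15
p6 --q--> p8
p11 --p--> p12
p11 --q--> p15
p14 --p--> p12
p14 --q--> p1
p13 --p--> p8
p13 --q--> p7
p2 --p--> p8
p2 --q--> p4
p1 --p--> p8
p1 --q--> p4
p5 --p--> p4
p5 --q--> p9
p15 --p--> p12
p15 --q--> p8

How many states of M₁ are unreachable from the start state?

No path from p10 leads to p2, p5, p6, p9, p14; the other 10 states are all reachable.

5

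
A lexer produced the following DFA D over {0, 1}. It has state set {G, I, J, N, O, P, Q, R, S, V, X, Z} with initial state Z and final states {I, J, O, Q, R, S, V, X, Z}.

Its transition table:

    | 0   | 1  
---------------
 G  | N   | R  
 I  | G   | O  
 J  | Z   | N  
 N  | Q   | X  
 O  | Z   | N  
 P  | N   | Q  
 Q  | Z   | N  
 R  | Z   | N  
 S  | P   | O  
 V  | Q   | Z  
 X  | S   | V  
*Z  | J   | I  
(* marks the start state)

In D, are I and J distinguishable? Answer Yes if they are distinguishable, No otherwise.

P0 = {I,J,O,Q,R,S,V,X,Z} | {G,N,P}.
Split {I,J,O,Q,R,S,V,X,Z} by δ(·,0) → {J,O,Q,R,V,X,Z} and {I,S}.
Refine {J,O,Q,R,V,X,Z} on symbol 0: members go to different blocks, giving {J,O,Q,R,V,Z} and {X}.
Refine {J,O,Q,R,V,Z} on symbol 1: members go to different blocks, giving {J,O,Q,R} and {V} and {Z}.
Refine {G,N,P} on symbol 0: members go to different blocks, giving {G,P} and {N}.
The partition is now stable with 7 blocks: {J,O,Q,R} | {G,P} | {I,S} | {X} | {V} | {Z} | {N}.
I and J end up in different blocks, so they are distinguishable. For instance, the string '0' is accepted from only J.

Yes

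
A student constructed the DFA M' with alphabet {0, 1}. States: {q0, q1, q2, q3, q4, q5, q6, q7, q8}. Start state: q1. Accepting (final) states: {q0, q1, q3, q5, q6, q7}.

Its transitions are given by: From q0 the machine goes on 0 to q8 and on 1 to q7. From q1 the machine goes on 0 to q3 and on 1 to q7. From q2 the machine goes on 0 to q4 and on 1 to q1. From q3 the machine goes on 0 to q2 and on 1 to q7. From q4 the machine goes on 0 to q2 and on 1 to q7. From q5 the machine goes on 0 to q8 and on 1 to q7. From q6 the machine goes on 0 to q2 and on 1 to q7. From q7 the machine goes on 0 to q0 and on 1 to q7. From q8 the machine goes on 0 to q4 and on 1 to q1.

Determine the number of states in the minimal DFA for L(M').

3

First remove the unreachable states {q5,q6}; 7 states remain.
Start with accepting vs non-accepting: {q0,q1,q3,q7} | {q2,q4,q8}.
On input 0, block {q0,q1,q3,q7} splits into {q0,q3} and {q1,q7}.
Stable partition: {q0,q3} | {q2,q4,q8} | {q1,q7} — 3 equivalence classes.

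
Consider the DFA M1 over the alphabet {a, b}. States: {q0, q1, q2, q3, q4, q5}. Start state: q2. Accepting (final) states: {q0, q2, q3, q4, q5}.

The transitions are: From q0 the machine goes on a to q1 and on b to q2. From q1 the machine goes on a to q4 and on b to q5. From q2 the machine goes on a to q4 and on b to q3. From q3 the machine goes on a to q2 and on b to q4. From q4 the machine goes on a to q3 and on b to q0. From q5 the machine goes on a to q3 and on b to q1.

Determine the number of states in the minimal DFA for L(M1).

P0 = {q0,q2,q3,q4,q5} | {q1}.
Refine {q0,q2,q3,q4,q5} on symbol a: members go to different blocks, giving {q2,q3,q4,q5} and {q0}.
On input b, block {q2,q3,q4,q5} splits into {q2,q3} and {q4} and {q5}.
Split {q2,q3} by δ(·,a) → {q2} and {q3}.
No further refinement is possible. Final partition (6 blocks): {q2} | {q1} | {q0} | {q4} | {q5} | {q3}.

6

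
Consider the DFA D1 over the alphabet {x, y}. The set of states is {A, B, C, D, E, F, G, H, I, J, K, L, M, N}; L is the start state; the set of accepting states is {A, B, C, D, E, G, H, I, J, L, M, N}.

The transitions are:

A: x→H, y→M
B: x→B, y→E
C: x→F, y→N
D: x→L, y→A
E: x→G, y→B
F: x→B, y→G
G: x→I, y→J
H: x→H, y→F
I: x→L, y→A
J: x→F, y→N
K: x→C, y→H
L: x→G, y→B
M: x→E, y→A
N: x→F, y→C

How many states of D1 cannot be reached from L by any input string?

2

No path from L leads to D, K; the other 12 states are all reachable.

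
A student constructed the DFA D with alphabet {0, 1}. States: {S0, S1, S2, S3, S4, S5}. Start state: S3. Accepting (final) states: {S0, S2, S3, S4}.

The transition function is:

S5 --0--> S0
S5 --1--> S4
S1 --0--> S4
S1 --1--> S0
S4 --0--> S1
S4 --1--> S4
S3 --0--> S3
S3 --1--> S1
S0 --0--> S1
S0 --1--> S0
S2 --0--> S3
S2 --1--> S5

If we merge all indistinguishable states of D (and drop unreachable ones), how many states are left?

3

States {S2,S5} cannot be reached from the start state, so discard them.
Initial partition by acceptance: {S0,S3,S4} | {S1}.
Split {S0,S3,S4} by δ(·,0) → {S0,S4} and {S3}.
No further refinement is possible. Final partition (3 blocks): {S0,S4} | {S1} | {S3}.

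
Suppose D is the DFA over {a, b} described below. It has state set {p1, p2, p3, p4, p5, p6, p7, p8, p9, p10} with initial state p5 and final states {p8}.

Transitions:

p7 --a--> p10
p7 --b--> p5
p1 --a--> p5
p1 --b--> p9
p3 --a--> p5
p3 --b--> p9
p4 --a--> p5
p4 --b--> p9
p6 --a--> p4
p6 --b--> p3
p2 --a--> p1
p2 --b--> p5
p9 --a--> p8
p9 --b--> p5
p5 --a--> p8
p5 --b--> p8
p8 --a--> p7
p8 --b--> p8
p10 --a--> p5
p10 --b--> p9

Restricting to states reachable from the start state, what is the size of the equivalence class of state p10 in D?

States {p1,p2,p3,p4,p6} cannot be reached from the start state, so discard them.
Start with accepting vs non-accepting: {p8} | {p5,p7,p9,p10}.
Split {p5,p7,p9,p10} by δ(·,a) → {p5,p9} and {p7,p10}.
Refine {p5,p9} on symbol b: members go to different blocks, giving {p5} and {p9}.
On input a, block {p7,p10} splits into {p7} and {p10}.
No further refinement is possible. Final partition (5 blocks): {p8} | {p5} | {p7} | {p9} | {p10}.
The equivalence class containing p10 is {p10}, of size 1.

1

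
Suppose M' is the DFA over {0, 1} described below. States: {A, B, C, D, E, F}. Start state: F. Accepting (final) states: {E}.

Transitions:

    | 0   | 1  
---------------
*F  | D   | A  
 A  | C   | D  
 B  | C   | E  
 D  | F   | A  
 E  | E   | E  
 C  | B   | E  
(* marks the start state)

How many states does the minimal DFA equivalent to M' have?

4

Initial partition by acceptance: {E} | {A,B,C,D,F}.
Refine {A,B,C,D,F} on symbol 1: members go to different blocks, giving {A,D,F} and {B,C}.
Split {A,D,F} by δ(·,0) → {D,F} and {A}.
Stable partition: {E} | {D,F} | {B,C} | {A} — 4 equivalence classes.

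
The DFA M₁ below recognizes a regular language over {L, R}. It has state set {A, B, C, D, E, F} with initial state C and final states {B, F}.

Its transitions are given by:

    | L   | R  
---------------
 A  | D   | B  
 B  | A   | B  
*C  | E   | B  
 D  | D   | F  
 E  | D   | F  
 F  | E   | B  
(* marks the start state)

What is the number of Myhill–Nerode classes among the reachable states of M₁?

Every state is reachable, so we keep all 6.
Start with accepting vs non-accepting: {B,F} | {A,C,D,E}.
Stable partition: {B,F} | {A,C,D,E} — 2 equivalence classes.

2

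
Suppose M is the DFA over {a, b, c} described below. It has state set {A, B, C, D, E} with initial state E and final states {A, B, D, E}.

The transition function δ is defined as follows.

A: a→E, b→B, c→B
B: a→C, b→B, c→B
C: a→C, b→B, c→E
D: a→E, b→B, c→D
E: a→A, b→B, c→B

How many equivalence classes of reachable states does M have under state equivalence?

States {D} cannot be reached from the start state, so discard them.
Initial partition by acceptance: {A,B,E} | {C}.
Split {A,B,E} by δ(·,a) → {A,E} and {B}.
No further refinement is possible. Final partition (3 blocks): {A,E} | {C} | {B}.

3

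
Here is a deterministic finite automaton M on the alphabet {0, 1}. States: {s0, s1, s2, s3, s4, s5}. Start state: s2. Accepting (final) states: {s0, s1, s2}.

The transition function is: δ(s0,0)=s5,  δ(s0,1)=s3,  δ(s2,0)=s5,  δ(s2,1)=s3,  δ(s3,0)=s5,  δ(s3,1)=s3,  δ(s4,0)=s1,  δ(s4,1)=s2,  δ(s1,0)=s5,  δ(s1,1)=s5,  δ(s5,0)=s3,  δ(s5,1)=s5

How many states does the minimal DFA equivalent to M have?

2

States {s0,s1,s4} cannot be reached from the start state, so discard them.
Start with accepting vs non-accepting: {s2} | {s3,s5}.
The partition is now stable with 2 blocks: {s2} | {s3,s5}.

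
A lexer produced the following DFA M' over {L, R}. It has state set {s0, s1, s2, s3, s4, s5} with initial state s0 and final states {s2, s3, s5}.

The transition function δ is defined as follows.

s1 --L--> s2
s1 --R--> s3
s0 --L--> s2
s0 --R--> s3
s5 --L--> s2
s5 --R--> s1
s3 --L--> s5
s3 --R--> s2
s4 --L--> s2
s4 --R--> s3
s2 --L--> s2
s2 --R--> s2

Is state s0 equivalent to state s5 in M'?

First remove the unreachable states {s4}; 5 states remain.
Start with accepting vs non-accepting: {s2,s3,s5} | {s0,s1}.
On input R, block {s2,s3,s5} splits into {s2,s3} and {s5}.
Refine {s2,s3} on symbol L: members go to different blocks, giving {s2} and {s3}.
Stable partition: {s2} | {s0,s1} | {s5} | {s3} — 4 equivalence classes.
s0 and s5 end up in different blocks, so they are distinguishable. For instance, the string 'ε' is accepted from only s5.

No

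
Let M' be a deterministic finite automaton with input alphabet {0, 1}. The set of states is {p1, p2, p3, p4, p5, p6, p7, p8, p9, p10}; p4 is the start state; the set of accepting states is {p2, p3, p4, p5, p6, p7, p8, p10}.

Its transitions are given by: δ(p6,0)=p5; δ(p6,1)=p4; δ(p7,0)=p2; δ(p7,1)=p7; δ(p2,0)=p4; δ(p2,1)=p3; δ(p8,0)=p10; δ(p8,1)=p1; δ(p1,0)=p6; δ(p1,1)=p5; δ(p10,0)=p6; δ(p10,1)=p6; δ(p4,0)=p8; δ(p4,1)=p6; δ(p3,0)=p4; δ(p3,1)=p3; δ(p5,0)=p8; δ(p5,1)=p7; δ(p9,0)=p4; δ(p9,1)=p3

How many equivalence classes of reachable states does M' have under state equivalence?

8

First remove the unreachable states {p9}; 9 states remain.
Start with accepting vs non-accepting: {p2,p3,p4,p5,p6,p7,p8,p10} | {p1}.
On input 1, block {p2,p3,p4,p5,p6,p7,p8,p10} splits into {p2,p3,p4,p5,p6,p7,p10} and {p8}.
Refine {p2,p3,p4,p5,p6,p7,p10} on symbol 0: members go to different blocks, giving {p2,p3,p6,p7,p10} and {p4,p5}.
Split {p2,p3,p6,p7,p10} by δ(·,0) → {p2,p3,p6} and {p7,p10}.
Refine {p2,p3,p6} on symbol 1: members go to different blocks, giving {p2,p3} and {p6}.
Refine {p4,p5} on symbol 1: members go to different blocks, giving {p4} and {p5}.
Refine {p7,p10} on symbol 0: members go to different blocks, giving {p7} and {p10}.
Stable partition: {p2,p3} | {p1} | {p8} | {p4} | {p7} | {p6} | {p5} | {p10} — 8 equivalence classes.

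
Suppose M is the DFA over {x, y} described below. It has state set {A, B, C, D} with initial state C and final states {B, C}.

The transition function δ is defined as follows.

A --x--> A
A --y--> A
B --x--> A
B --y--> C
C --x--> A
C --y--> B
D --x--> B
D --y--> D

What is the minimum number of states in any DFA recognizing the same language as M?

First remove the unreachable states {D}; 3 states remain.
P0 = {B,C} | {A}.
Stable partition: {B,C} | {A} — 2 equivalence classes.

2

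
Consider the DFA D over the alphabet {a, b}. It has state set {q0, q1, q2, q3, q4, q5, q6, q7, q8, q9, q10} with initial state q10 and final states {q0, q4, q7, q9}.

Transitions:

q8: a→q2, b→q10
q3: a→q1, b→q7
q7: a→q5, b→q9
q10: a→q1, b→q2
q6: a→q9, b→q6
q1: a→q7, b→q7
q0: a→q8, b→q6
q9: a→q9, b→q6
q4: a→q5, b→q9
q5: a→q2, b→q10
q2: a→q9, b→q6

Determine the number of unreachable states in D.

No path from q10 leads to q0, q3, q4, q8; the other 7 states are all reachable.

4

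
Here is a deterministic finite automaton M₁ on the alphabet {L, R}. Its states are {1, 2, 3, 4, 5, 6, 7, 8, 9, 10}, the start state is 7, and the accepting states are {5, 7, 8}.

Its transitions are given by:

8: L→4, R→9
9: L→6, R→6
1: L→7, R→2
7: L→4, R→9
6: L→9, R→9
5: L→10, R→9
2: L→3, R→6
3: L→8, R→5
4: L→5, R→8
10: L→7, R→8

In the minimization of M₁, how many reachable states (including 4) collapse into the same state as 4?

States {1,2,3} cannot be reached from the start state, so discard them.
Start with accepting vs non-accepting: {5,7,8} | {4,6,9,10}.
On input L, block {4,6,9,10} splits into {4,10} and {6,9}.
No further refinement is possible. Final partition (3 blocks): {5,7,8} | {4,10} | {6,9}.
The equivalence class containing 4 is {4,10}, of size 2.

2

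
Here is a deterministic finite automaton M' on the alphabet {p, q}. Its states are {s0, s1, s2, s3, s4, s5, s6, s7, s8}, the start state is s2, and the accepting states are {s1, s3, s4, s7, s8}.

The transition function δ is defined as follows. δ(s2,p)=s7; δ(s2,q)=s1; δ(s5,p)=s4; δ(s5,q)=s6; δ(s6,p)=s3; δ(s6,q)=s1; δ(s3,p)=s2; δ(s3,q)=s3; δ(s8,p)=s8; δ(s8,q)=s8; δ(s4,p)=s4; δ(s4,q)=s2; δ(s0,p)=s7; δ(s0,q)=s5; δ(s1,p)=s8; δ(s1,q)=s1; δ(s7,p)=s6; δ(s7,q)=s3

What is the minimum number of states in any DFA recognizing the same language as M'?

3

States {s0,s4,s5} cannot be reached from the start state, so discard them.
Start with accepting vs non-accepting: {s1,s3,s7,s8} | {s2,s6}.
Refine {s1,s3,s7,s8} on symbol p: members go to different blocks, giving {s1,s8} and {s3,s7}.
No further refinement is possible. Final partition (3 blocks): {s1,s8} | {s2,s6} | {s3,s7}.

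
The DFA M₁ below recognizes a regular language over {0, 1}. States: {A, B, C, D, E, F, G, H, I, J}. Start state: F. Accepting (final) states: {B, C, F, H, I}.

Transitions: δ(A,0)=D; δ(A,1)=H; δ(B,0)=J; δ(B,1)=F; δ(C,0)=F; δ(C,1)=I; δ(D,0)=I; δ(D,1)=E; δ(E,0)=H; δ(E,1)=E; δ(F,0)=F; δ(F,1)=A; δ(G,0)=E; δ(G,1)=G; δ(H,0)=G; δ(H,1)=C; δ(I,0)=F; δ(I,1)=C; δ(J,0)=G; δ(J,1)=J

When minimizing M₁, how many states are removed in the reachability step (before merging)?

BFS from F reaches {A, C, D, E, F, G, H, I}; the 2 state(s) B, J are never visited.

2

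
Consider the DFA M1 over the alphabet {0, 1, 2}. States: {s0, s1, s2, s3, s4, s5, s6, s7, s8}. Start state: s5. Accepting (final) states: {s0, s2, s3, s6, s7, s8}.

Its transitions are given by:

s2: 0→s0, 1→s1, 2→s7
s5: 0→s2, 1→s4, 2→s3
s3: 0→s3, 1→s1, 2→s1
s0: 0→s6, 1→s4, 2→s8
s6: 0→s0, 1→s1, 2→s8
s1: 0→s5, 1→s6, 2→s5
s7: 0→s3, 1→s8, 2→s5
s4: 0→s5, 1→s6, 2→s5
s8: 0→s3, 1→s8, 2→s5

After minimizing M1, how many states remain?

All states are reachable from the start state.
Start with accepting vs non-accepting: {s0,s2,s3,s6,s7,s8} | {s1,s4,s5}.
Refine {s0,s2,s3,s6,s7,s8} on symbol 1: members go to different blocks, giving {s0,s2,s3,s6} and {s7,s8}.
Refine {s0,s2,s3,s6} on symbol 2: members go to different blocks, giving {s0,s2,s6} and {s3}.
On input 0, block {s1,s4,s5} splits into {s1,s4} and {s5}.
Stable partition: {s0,s2,s6} | {s1,s4} | {s7,s8} | {s3} | {s5} — 5 equivalence classes.

5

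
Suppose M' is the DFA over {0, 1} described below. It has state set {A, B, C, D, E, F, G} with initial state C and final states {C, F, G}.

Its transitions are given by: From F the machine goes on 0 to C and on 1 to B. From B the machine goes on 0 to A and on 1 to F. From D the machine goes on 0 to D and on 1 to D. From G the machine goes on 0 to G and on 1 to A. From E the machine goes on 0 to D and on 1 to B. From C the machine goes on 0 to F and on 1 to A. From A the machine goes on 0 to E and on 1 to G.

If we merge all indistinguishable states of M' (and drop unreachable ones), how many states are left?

7

Every state is reachable, so we keep all 7.
P0 = {C,F,G} | {A,B,D,E}.
On input 1, block {A,B,D,E} splits into {A,B} and {D,E}.
On input 0, block {A,B} splits into {A} and {B}.
On input 1, block {C,F,G} splits into {C,G} and {F}.
Refine {C,G} on symbol 0: members go to different blocks, giving {C} and {G}.
On input 1, block {D,E} splits into {D} and {E}.
No further refinement is possible. Final partition (7 blocks): {C} | {A} | {D} | {B} | {F} | {G} | {E}.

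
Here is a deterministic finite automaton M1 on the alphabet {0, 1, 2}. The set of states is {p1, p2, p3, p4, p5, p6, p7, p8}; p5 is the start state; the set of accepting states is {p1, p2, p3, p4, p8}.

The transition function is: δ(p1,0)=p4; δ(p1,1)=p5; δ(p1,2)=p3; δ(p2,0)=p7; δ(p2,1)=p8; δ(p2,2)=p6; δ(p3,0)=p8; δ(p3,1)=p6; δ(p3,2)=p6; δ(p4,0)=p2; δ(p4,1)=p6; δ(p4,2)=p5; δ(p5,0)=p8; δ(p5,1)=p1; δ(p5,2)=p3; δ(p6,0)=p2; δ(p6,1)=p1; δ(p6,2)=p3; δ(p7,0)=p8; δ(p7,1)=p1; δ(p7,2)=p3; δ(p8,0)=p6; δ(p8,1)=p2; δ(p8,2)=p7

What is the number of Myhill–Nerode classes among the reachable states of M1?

4

All states are reachable from the start state.
Initial partition by acceptance: {p1,p2,p3,p4,p8} | {p5,p6,p7}.
Refine {p1,p2,p3,p4,p8} on symbol 0: members go to different blocks, giving {p1,p3,p4} and {p2,p8}.
On input 0, block {p1,p3,p4} splits into {p3,p4} and {p1}.
No further refinement is possible. Final partition (4 blocks): {p3,p4} | {p5,p6,p7} | {p2,p8} | {p1}.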